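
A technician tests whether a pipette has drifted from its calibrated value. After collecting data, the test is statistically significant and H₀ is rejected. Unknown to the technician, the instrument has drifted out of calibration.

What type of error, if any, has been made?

Neither — the decision is correct.

The conventional null hypothesis here is that the instrument is correctly calibrated.
The test rejected a false H₀ — the decision matches the true state.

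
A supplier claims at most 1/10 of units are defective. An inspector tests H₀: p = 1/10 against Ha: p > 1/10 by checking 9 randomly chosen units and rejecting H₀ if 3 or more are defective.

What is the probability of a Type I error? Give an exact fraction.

The significance level is the probability, assuming p = 1/10, of seeing 3 or more defectives in 9 draws.
Via the complement, α = 1 − Σ_{j=0}^{2} C(9,j)(1/10)^j(9/10)^{9-j} = 26486069/500000000.

26486069/500000000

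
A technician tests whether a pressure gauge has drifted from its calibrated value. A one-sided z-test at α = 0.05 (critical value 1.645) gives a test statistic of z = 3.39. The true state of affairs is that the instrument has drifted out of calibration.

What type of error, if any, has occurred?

Neither — the decision is correct.

The conventional null hypothesis is that the instrument is correctly calibrated.
Since z = 3.39 > z* = 1.645, H₀ is rejected.
H₀ is false (actually the instrument has drifted out of calibration).
The decision matches the true state — no error.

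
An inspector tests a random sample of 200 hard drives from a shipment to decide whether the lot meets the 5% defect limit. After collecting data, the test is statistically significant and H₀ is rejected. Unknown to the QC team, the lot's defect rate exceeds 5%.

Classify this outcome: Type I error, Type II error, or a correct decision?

The conventional null hypothesis here is that the lot's defect rate is 5% (within specification).
The test rejected a false H₀ — the decision matches the true state.

No error — this is a correct decision.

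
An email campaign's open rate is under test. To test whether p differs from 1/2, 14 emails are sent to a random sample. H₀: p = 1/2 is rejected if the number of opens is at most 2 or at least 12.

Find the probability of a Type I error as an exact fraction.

Under H₀, X ~ Binomial(14, 1/2); α is the probability of landing in either tail, P(X ≤ 2) + P(X ≥ 12).
The two tails are symmetric, so α = 2·(1 + 14 + 91)/2^14 = 212/16384 = 53/4096.

53/4096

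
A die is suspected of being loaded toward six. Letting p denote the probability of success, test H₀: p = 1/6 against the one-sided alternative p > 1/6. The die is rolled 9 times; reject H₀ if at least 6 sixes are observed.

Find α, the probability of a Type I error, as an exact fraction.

5723/5038848

α = P(reject H₀ | H₀ true) = P(S ≥ 6 | p = 1/6), with S ~ Binomial(9, 1/6).
Adding the binomial terms for j = 6 through 9 with p = 1/6 yields 5723/5038848.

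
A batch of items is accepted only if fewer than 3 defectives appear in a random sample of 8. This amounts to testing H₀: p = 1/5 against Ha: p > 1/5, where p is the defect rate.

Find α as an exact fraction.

Under H₀, K ~ Binomial(8, 1/5); the Type I error rate is P(K ≥ 3).
Computing the lower-tail complement: 1 − 311296/390625 = 79329/390625.

79329/390625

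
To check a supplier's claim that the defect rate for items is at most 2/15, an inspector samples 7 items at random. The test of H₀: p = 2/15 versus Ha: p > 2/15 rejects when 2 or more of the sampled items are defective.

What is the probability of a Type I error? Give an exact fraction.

1501316/6328125

The significance level is the probability, assuming p = 2/15, of seeing 2 or more defectives in 7 draws.
Computing the lower-tail complement: 1 − 4826809/6328125 = 1501316/6328125.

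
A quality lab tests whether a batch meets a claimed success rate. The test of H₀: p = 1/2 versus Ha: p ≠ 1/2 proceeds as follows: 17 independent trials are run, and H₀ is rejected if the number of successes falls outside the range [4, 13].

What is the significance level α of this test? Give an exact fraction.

417/32768

Under H₀, S ~ Binomial(17, 1/2); α is the probability of landing in either tail, P(S ≤ 3) + P(S ≥ 14).
The two tails are symmetric, so α = 2·(1 + 17 + 136 + 680)/2^17 = 1668/131072 = 417/32768.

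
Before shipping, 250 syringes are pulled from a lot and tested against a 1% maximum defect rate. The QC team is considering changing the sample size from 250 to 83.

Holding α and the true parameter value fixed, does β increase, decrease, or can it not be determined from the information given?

It increases.

Reducing n widens both sampling distributions, so the test has less ability to distinguish Ha from H₀.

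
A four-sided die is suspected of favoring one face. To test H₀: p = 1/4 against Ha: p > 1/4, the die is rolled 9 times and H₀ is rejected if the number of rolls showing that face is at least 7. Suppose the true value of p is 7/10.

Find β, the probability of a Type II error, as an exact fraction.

A Type II error is failing to reject when Ha holds: with p = 7/10, β = P(K ≤ 6).
Adding the binomial probabilities P(K=0)+…+P(K=6) at p = 7/10 gives 268584417/500000000.

268584417/500000000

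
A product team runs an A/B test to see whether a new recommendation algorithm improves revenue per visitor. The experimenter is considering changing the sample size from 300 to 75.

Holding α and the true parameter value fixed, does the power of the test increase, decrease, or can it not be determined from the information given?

It decreases.

With less data the test statistic is noisier; under Ha, more outcomes land inside the acceptance region.
Since power = 1 − β and β increases, power decreases.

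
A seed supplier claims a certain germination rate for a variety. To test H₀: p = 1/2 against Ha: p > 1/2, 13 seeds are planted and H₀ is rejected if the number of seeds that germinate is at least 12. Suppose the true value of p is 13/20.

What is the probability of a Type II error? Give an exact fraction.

9937124893407747/10240000000000000

A Type II error is failing to reject when Ha holds: with p = 13/20, β = P(K ≤ 11).
Equivalently, β = 1 − P(K ≥ 12) = 9937124893407747/10240000000000000.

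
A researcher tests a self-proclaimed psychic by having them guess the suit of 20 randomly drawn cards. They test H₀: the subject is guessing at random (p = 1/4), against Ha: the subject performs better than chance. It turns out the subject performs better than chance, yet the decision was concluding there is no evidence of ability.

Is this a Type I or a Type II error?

Type II error

'Concluding there is no evidence of ability' corresponds to failing to reject H₀.
H₀ was not rejected but H₀ is false — a Type II error (false negative).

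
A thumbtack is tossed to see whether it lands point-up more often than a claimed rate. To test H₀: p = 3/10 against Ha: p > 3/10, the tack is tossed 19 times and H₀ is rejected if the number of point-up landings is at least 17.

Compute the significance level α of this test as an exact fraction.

1134754612281/10000000000000000000

The Type I error probability is α = P(K ≥ 17) computed under H₀, where K ~ Binomial(19, 3/10).
P(K ≥ 17) = Σ_{j=17}^{19} C(19,j)·(3/10)^j·(7/10)^{19-j} = 1134754612281/10000000000000000000.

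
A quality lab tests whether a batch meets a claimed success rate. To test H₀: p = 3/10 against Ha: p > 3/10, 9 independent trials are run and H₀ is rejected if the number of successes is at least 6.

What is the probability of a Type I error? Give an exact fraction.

12647421/500000000

α = P(reject H₀ | H₀ true) = P(Y ≥ 6 | p = 3/10), with Y ~ Binomial(9, 3/10).
Adding the binomial terms for j = 6 through 9 with p = 3/10 yields 12647421/500000000.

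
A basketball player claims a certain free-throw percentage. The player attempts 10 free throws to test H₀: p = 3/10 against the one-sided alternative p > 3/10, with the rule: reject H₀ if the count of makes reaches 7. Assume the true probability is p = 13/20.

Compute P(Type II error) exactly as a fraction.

A Type II error is failing to reject when Ha holds: with p = 13/20, β = P(X ≤ 6).
Equivalently, β = 1 − P(X ≥ 7) = 1244602838129/2560000000000.

1244602838129/2560000000000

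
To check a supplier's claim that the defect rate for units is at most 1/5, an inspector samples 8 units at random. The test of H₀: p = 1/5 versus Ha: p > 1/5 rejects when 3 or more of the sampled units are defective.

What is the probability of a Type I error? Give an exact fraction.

79329/390625

Under H₀, Y ~ Binomial(8, 1/5); the Type I error rate is P(Y ≥ 3).
Computing the lower-tail complement: 1 − 311296/390625 = 79329/390625.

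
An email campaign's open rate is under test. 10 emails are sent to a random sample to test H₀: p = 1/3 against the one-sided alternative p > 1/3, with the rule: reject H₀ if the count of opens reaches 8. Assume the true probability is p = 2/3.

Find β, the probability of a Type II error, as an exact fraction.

13795/19683

A Type II error is failing to reject when Ha holds: with p = 2/3, β = P(Y ≤ 7).
Adding the binomial probabilities P(Y=0)+…+P(Y=7) at p = 2/3 gives 13795/19683.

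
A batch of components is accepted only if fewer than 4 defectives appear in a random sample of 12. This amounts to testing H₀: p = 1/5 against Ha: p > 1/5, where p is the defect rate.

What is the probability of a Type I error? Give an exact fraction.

Under H₀, Y ~ Binomial(12, 1/5); the Type I error rate is P(Y ≥ 4).
Computing the lower-tail complement: 1 − 38797312/48828125 = 10030813/48828125.

10030813/48828125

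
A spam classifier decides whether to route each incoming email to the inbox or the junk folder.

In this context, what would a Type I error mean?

A Type I error would mean concluding that the message is spam when in fact the message is legitimate (not spam).

With the conventional null hypothesis that the message is legitimate (not spam):
A Type I error is rejecting H₀ when H₀ is true.
Here that means sending the message to the spam folder when actually the message is legitimate (not spam).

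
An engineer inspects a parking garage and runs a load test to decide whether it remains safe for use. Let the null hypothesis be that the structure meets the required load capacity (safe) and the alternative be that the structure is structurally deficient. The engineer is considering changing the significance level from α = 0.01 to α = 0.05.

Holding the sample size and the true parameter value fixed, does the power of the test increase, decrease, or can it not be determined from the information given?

Relaxing α lowers the evidence threshold; under Ha, outcomes that previously fell short now trigger rejection.
Since power = 1 − β and β decreases, power increases.

It increases.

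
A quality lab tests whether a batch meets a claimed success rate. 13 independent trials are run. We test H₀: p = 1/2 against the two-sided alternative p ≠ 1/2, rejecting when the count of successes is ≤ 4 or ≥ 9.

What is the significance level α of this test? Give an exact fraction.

1093/4096

α = P(Y ≤ 4 or Y ≥ 9 | p = 1/2), Y ~ Binomial(13, 1/2).
By symmetry, α = 2·P(Y ≤ 4) = 2·(1 + 13 + 78 + 286 + 715)/8192 = 2186/8192 = 1093/4096.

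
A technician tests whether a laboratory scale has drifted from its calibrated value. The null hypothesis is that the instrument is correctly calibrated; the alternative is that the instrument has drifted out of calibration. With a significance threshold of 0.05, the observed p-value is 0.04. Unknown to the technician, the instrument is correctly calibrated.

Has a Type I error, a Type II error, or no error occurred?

Type I error

Since p = 0.04 < α = 0.05, H₀ is rejected.
H₀ is true (actually the instrument is correctly calibrated).
Rejecting a true H₀ is a Type I error.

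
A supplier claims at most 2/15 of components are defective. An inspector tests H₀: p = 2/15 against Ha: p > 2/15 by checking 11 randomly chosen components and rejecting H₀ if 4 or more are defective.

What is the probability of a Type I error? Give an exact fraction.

Under H₀, Y ~ Binomial(11, 2/15); the Type I error rate is P(Y ≥ 4).
Computing the lower-tail complement: 1 − 548986775233/576650390625 = 27663615392/576650390625.

27663615392/576650390625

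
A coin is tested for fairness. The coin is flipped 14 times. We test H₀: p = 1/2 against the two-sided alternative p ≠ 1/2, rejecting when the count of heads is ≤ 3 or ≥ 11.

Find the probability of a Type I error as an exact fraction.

Under H₀, Y ~ Binomial(14, 1/2); α is the probability of landing in either tail, P(Y ≤ 3) + P(Y ≥ 11).
Each tail has probability (1 + 14 + 91 + 364)/16384; doubling gives α = 940/16384 = 235/4096.

235/4096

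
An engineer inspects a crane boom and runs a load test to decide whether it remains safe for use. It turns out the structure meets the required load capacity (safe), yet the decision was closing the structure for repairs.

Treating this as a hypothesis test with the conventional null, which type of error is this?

The null hypothesis here is that the structure meets the required load capacity (safe).
'Closing the structure for repairs' corresponds to rejecting H₀.
H₀ was rejected but H₀ is true — a Type I error (false positive).

Type I error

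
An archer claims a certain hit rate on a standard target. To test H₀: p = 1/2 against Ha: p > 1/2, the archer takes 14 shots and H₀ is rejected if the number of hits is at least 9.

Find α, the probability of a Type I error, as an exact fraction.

3473/16384

α = P(reject H₀ | H₀ true) = P(X ≥ 9 | p = 1/2), with X ~ Binomial(14, 1/2).
That's C(14,9) + C(14,10) + C(14,11) + C(14,12) + C(14,13) + C(14,14) over 2^14, i.e. (2002 + 1001 + 364 + 91 + 14 + 1)/16384 = 3473/16384.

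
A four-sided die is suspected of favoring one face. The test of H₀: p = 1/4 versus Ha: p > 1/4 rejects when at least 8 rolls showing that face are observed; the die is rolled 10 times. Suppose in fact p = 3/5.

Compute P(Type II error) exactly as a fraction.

A Type II error is failing to reject when Ha holds: with p = 3/5, β = P(Y ≤ 7).
Summing C(10,j)·(3/5)^j·(2/5)^{10-j} for j = 0..7 gives 8131936/9765625.

8131936/9765625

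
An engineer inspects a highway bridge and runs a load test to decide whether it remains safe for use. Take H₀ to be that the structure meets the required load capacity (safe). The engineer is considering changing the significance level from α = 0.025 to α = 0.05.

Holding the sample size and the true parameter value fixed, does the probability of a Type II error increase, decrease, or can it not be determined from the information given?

Relaxing α lowers the evidence threshold; under Ha, outcomes that previously fell short now trigger rejection.

It decreases.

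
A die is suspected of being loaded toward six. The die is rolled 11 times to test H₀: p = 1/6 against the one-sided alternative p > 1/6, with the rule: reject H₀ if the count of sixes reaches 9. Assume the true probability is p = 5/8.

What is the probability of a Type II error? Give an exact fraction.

7252043967/8589934592

β = P(fail to reject H₀ | Ha true) = P(X ≤ 8 | p = 5/8), X ~ Binomial(11, 5/8).
Adding the binomial probabilities P(X=0)+…+P(X=8) at p = 5/8 gives 7252043967/8589934592.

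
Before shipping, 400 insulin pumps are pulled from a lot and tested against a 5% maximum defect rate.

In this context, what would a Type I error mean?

A Type I error would mean concluding that the lot's defect rate exceeds 5% when in fact the lot's defect rate is 5% (within specification).

With the conventional null hypothesis that the lot's defect rate is 5% (within specification):
A Type I error is rejecting H₀ when H₀ is true.
Here that means rejecting the lot and scrapping or reworking it when actually the lot's defect rate is 5% (within specification).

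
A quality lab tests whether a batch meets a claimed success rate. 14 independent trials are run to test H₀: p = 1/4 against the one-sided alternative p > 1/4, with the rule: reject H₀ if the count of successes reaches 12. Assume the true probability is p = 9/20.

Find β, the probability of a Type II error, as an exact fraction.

817437922121895041/819200000000000000

A Type II error is failing to reject when Ha holds: with p = 9/20, β = P(Y ≤ 11).
Adding the binomial probabilities P(Y=0)+…+P(Y=11) at p = 9/20 gives 817437922121895041/819200000000000000.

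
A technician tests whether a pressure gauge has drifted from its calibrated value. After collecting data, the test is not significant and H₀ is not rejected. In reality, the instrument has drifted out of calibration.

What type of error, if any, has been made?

Type II error

The conventional null hypothesis here is that the instrument is correctly calibrated.
H₀ was not rejected, but H₀ is actually false.
Failing to reject a false null hypothesis is a Type II error (false negative).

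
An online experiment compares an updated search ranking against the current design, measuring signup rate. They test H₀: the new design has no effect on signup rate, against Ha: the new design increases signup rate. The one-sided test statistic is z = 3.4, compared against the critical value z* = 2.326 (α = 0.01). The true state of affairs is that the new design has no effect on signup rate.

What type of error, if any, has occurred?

Type I error

Since z = 3.4 > z* = 2.326, H₀ is rejected.
H₀ is true (actually the new design has no effect on signup rate).
Rejecting a true H₀ is a Type I error.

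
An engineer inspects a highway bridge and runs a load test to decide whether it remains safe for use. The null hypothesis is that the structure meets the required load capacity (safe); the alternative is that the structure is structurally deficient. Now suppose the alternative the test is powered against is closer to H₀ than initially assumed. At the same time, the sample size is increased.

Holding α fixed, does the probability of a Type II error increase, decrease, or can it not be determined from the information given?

The first change alone would make β increase; the second alone would make β decrease. Which effect dominates depends on the magnitudes, which are not given.

Cannot be determined from the information given.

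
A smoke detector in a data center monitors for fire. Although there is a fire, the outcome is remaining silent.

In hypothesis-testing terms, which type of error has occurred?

The null hypothesis here is that there is no fire.
'Remaining silent' corresponds to failing to reject H₀.
H₀ was not rejected but H₀ is false — a Type II error (false negative).

Type II error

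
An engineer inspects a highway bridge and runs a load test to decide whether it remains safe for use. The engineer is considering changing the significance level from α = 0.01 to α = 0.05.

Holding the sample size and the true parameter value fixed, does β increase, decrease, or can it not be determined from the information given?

Relaxing α lowers the evidence threshold; under Ha, outcomes that previously fell short now trigger rejection.

It decreases.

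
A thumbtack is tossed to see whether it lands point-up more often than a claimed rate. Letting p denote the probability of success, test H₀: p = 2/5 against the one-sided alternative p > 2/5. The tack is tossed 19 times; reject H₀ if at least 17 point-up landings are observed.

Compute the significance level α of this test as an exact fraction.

217186304/19073486328125

α = P(reject H₀ | H₀ true) = P(X ≥ 17 | p = 2/5), with X ~ Binomial(19, 2/5).
P(X ≥ 17) = Σ_{j=17}^{19} C(19,j)·(2/5)^j·(3/5)^{19-j} = 217186304/19073486328125.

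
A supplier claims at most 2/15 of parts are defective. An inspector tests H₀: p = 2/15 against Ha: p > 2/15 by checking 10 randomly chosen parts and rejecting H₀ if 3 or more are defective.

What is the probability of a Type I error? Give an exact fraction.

The significance level is the probability, assuming p = 2/15, of seeing 3 or more defectives in 10 draws.
Computing the lower-tail complement: 1 − 165593336363/192216796875 = 26623460512/192216796875.

26623460512/192216796875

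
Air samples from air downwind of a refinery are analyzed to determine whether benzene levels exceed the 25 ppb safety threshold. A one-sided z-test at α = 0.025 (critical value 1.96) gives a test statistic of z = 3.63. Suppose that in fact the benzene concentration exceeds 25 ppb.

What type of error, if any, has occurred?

No error (correct decision).

The conventional null hypothesis is that the benzene concentration is at or below 25 ppb (safe).
Since z = 3.63 > z* = 1.96, H₀ is rejected.
H₀ is false (actually the benzene concentration exceeds 25 ppb).
The decision matches the true state — no error.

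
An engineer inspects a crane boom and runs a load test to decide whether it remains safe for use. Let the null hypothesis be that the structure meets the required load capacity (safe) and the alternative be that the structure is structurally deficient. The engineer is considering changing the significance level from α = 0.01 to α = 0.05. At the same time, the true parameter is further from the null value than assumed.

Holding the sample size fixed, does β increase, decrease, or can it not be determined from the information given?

It decreases.

Relaxing α lowers the evidence threshold; under Ha, outcomes that previously fell short now trigger rejection. A bigger departure from H₀ is easier for the test to detect, so it fails to reject less often. Both changes push β in the same direction.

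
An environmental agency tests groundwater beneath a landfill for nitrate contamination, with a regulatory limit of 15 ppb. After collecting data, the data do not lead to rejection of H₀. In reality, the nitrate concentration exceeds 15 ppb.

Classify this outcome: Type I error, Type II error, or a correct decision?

Type II error

The conventional null hypothesis here is that the nitrate concentration is at or below 15 ppb (safe).
H₀ was not rejected, but H₀ is actually false.
Failing to reject a false null hypothesis is a Type II error (false negative).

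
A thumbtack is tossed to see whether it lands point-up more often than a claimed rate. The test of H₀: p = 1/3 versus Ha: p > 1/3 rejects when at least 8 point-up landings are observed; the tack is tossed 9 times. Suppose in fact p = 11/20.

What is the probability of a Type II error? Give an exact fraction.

Under the alternative p = 11/20, Y ~ Binomial(9, 11/20); β is the probability the test does not reject, P(Y < 8).
Equivalently, β = 1 − P(Y ≥ 8) = 123069745737/128000000000.

123069745737/128000000000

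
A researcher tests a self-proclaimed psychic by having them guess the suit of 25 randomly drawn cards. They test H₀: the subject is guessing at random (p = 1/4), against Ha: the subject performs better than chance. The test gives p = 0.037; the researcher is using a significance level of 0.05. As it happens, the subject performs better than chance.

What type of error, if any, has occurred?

Since p = 0.037 < α = 0.05, H₀ is rejected.
H₀ is false (actually the subject performs better than chance).
The decision matches the true state — no error.

No error (correct decision).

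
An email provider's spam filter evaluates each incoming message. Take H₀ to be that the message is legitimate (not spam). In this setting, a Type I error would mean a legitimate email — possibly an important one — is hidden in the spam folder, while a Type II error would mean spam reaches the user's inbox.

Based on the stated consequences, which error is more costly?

The Type I consequence (a legitimate email — possibly an important one — is hidden in the spam folder) is more severe than the Type II consequence (spam reaches the user's inbox).

Type I error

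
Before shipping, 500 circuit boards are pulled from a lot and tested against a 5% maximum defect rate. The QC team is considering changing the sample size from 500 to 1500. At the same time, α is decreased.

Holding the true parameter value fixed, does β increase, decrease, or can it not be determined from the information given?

Cannot be determined from the information given.

The first change alone would make β decrease; the second alone would make β increase. Which effect dominates depends on the magnitudes, which are not given.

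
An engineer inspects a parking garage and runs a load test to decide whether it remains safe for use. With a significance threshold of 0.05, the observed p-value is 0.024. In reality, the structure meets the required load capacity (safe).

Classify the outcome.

Type I error

The conventional null hypothesis is that the structure meets the required load capacity (safe).
Since p = 0.024 < α = 0.05, H₀ is rejected.
H₀ is true (actually the structure meets the required load capacity (safe)).
Rejecting a true H₀ is a Type I error.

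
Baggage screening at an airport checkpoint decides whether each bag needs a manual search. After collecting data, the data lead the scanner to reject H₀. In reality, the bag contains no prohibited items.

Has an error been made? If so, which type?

Type I error

The conventional null hypothesis here is that the bag contains no prohibited items.
H₀ was rejected, but H₀ is actually true.
Rejecting a true null hypothesis is a Type I error (false positive).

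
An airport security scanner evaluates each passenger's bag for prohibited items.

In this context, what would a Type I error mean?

A Type I error would mean concluding that the bag contains a prohibited item when in fact the bag contains no prohibited items.

With the conventional null hypothesis that the bag contains no prohibited items:
A Type I error is rejecting H₀ when H₀ is true.
Here that means flagging the bag for a manual search when actually the bag contains no prohibited items.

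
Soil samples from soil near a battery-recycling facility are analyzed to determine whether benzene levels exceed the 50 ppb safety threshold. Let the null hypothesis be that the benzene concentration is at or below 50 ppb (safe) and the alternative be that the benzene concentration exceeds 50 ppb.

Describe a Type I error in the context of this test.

A Type I error is rejecting H₀ when H₀ is true.
Here that means declaring the site contaminated and ordering remediation when actually the benzene concentration is at or below 50 ppb (safe).

A Type I error would mean concluding that the benzene concentration exceeds 50 ppb when in fact the benzene concentration is at or below 50 ppb (safe).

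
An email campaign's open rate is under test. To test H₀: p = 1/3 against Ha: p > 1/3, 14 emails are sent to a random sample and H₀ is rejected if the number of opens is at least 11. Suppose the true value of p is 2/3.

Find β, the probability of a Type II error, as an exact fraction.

Under the alternative p = 2/3, Y ~ Binomial(14, 2/3); β is the probability the test does not reject, P(Y < 11).
Summing C(14,j)·(2/3)^j·(1/3)^{14-j} for j = 0..10 gives 3533689/4782969.

3533689/4782969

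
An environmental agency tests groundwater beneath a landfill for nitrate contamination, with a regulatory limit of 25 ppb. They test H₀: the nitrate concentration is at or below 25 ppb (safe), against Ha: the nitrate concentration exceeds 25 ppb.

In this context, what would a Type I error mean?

A Type I error would mean concluding that the nitrate concentration exceeds 25 ppb when in fact the nitrate concentration is at or below 25 ppb (safe).

A Type I error is rejecting H₀ when H₀ is true.
Here that means declaring the site contaminated and ordering remediation when actually the nitrate concentration is at or below 25 ppb (safe).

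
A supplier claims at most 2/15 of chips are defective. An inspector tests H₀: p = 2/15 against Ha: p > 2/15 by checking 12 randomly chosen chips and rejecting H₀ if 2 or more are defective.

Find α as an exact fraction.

63436403311256/129746337890625

Under H₀, S ~ Binomial(12, 2/15); the Type I error rate is P(S ≥ 2).
α = 1 − P(S ≤ 1) = 1 − 66309934579369/129746337890625 = 63436403311256/129746337890625.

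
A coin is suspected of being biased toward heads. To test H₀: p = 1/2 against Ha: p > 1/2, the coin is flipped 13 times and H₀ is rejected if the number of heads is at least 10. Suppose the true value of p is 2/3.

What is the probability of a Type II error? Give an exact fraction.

β = P(fail to reject H₀ | Ha true) = P(X ≤ 9 | p = 2/3), X ~ Binomial(13, 2/3).
Summing C(13,j)·(2/3)^j·(1/3)^{13-j} for j = 0..9 gives 1080275/1594323.

1080275/1594323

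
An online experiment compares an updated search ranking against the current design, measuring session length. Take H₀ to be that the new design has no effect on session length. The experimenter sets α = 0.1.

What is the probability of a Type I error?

The significance level α is, by definition, the probability of a Type I error — P(reject H₀ | H₀ true).

0.1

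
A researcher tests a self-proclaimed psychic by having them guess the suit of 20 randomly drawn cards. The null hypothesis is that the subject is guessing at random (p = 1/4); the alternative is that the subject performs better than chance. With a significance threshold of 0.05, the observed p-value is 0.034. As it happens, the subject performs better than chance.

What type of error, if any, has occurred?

Since p = 0.034 < α = 0.05, H₀ is rejected.
H₀ is false (actually the subject performs better than chance).
The decision matches the true state — no error.

No error — this is a correct decision.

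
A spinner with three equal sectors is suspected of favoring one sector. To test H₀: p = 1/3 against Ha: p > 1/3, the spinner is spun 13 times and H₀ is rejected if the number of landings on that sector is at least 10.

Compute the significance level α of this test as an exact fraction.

The Type I error probability is α = P(K ≥ 10) computed under H₀, where K ~ Binomial(13, 1/3).
Summing C(13,j)(1/3)^j(2/3)^{13−j} for j = 10,…,13 gives 2627/1594323.

2627/1594323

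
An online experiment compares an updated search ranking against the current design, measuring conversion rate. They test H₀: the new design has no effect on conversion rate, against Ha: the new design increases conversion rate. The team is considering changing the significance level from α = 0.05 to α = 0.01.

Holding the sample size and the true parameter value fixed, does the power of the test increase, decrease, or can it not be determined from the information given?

It decreases.

A smaller α moves the rejection region further into the tail. With the alternative true, more outcomes now fall outside the rejection region, so failing to reject becomes more likely.
Since power = 1 − β and β increases, power decreases.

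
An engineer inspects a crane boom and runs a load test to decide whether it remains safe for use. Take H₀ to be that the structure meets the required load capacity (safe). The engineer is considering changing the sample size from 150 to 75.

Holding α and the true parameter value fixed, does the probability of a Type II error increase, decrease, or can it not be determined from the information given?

It increases.

Reducing n widens both sampling distributions, so the test has less ability to distinguish Ha from H₀.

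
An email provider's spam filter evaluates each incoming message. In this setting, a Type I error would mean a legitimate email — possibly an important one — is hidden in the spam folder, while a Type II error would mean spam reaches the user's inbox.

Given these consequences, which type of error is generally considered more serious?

Type I error

The Type I consequence (a legitimate email — possibly an important one — is hidden in the spam folder) is more severe than the Type II consequence (spam reaches the user's inbox).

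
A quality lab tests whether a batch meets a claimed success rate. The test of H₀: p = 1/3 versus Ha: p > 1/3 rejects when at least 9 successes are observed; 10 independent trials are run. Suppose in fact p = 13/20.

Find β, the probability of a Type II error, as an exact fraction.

9359826552041/10240000000000

Under the alternative p = 13/20, K ~ Binomial(10, 13/20); β is the probability the test does not reject, P(K < 9).
Summing C(10,j)·(13/20)^j·(7/20)^{10-j} for j = 0..8 gives 9359826552041/10240000000000.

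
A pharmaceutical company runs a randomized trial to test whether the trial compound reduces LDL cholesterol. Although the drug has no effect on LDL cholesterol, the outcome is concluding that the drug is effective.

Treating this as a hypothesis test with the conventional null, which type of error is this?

The null hypothesis here is that the drug has no effect on LDL cholesterol.
'Concluding that the drug is effective' corresponds to rejecting H₀.
H₀ was rejected but H₀ is true — a Type I error (false positive).

Type I error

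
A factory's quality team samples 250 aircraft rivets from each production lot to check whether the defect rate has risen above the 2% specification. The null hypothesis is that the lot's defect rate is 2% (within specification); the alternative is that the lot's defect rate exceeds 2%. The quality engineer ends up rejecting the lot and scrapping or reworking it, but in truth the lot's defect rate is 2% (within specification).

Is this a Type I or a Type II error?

'Rejecting the lot and scrapping or reworking it' corresponds to rejecting H₀.
H₀ was rejected but H₀ is true — a Type I error (false positive).

Type I error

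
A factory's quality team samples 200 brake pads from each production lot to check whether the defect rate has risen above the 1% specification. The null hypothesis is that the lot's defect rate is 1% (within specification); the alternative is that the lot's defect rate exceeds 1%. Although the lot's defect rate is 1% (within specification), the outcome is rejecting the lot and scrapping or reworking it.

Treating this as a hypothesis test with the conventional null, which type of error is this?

Type I error

'Rejecting the lot and scrapping or reworking it' corresponds to rejecting H₀.
H₀ was rejected but H₀ is true — a Type I error (false positive).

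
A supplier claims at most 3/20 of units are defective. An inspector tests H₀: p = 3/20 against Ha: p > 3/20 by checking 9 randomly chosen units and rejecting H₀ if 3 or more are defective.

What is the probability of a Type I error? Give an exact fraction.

4507308909/32000000000

The significance level is the probability, assuming p = 3/20, of seeing 3 or more defectives in 9 draws.
Computing the lower-tail complement: 1 − 27492691091/32000000000 = 4507308909/32000000000.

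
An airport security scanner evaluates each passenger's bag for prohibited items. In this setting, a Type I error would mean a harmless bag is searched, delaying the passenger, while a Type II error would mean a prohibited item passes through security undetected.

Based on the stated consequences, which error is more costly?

Type II error

The Type II consequence (a prohibited item passes through security undetected) is more severe than the Type I consequence (a harmless bag is searched, delaying the passenger).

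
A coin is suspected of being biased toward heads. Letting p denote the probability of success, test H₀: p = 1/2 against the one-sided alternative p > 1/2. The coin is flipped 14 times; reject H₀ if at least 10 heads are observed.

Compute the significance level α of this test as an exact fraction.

1471/16384

Under H₀, S ~ Binomial(14, 1/2), and α = P(S ≥ 10).
That's C(14,10) + C(14,11) + C(14,12) + C(14,13) + C(14,14) over 2^14, i.e. (1001 + 364 + 91 + 14 + 1)/16384 = 1471/16384.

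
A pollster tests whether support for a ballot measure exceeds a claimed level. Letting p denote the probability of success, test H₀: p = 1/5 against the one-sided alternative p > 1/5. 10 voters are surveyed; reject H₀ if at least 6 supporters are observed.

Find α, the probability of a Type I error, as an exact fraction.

62201/9765625

Under H₀, K ~ Binomial(10, 1/5), and α = P(K ≥ 6).
P(K ≥ 6) = Σ_{j=6}^{10} C(10,j)·(1/5)^j·(4/5)^{10-j} = 62201/9765625.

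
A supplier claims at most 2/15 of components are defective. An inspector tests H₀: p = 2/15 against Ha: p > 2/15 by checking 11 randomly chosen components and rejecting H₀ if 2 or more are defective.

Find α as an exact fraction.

764941728932/1729951171875

The significance level is the probability, assuming p = 2/15, of seeing 2 or more defectives in 11 draws.
Computing the lower-tail complement: 1 − 965009442943/1729951171875 = 764941728932/1729951171875.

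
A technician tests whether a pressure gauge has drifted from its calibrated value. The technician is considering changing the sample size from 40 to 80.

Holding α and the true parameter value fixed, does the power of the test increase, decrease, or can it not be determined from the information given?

It increases.

A larger sample reduces the standard error, pulling the sampling distribution under Ha further from the non-rejection region.
Since power = 1 − β and β decreases, power increases.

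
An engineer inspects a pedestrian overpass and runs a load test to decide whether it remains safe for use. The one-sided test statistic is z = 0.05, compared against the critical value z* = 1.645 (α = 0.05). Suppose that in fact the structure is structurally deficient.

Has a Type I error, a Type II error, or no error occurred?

Type II error

The conventional null hypothesis is that the structure meets the required load capacity (safe).
Since z = 0.05 ≤ z* = 1.645, H₀ is not rejected.
H₀ is false (actually the structure is structurally deficient).
Failing to reject a false H₀ is a Type II error.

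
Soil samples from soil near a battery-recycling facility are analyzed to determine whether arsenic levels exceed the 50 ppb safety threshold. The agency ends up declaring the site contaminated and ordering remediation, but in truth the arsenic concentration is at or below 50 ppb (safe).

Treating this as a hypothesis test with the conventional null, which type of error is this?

Type I error

The null hypothesis here is that the arsenic concentration is at or below 50 ppb (safe).
'Declaring the site contaminated and ordering remediation' corresponds to rejecting H₀.
H₀ was rejected but H₀ is true — a Type I error (false positive).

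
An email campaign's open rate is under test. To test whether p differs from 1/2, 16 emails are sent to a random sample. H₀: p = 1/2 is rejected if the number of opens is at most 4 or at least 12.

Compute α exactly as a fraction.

The significance level is the null-hypothesis probability of the rejection region {≤4} ∪ {≥12}.
The two tails are symmetric, so α = 2·(1 + 16 + 120 + 560 + 1820)/2^16 = 5034/65536 = 2517/32768.

2517/32768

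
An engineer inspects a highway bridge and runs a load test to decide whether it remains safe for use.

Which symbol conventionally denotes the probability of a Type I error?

P(Type I error) = P(reject H₀ | H₀ true) = α, the significance level.

α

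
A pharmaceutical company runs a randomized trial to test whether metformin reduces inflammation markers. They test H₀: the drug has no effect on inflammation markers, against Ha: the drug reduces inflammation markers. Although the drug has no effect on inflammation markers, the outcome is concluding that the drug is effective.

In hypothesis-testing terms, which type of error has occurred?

'Concluding that the drug is effective' corresponds to rejecting H₀.
H₀ was rejected but H₀ is true — a Type I error (false positive).

Type I error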